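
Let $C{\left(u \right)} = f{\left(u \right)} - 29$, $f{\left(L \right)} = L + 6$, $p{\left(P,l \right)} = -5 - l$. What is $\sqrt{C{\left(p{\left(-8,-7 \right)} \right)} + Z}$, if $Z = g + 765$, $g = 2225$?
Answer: $\sqrt{2969} \approx 54.489$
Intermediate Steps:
$f{\left(L \right)} = 6 + L$
$Z = 2990$ ($Z = 2225 + 765 = 2990$)
$C{\left(u \right)} = -23 + u$ ($C{\left(u \right)} = \left(6 + u\right) - 29 = -23 + u$)
$\sqrt{C{\left(p{\left(-8,-7 \right)} \right)} + Z} = \sqrt{\left(-23 - -2\right) + 2990} = \sqrt{\left(-23 + \left(-5 + 7\right)\right) + 2990} = \sqrt{\left(-23 + 2\right) + 2990} = \sqrt{-21 + 2990} = \sqrt{2969}$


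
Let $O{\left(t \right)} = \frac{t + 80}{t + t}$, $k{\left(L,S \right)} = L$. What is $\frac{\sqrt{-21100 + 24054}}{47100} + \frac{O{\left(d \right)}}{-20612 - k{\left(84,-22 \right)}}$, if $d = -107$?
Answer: $- \frac{27}{4428944} + \frac{\sqrt{2954}}{47100} \approx 0.0011478$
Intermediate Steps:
$O{\left(t \right)} = \frac{80 + t}{2 t}$
$\frac{\sqrt{-21100 + 24054}}{47100} + \frac{O{\left(d \right)}}{-20612 - k{\left(84,-22 \right)}} = \frac{\sqrt{-21100 + 24054}}{47100} + \frac{\frac{1}{2} \frac{1}{-107} \left(80 - 107\right)}{-20612 - 84} = \sqrt{2954} \cdot \frac{1}{47100} + \frac{\frac{1}{2} \left(- \frac{1}{107}\right) \left(-27\right)}{-20612 - 84} = \frac{\sqrt{2954}}{47100} + \frac{27}{214 \left(-20696\right)} = \frac{\sqrt{2954}}{47100} + \frac{27}{214} \left(- \frac{1}{20696}\right) = \frac{\sqrt{2954}}{47100} - \frac{27}{4428944} = - \frac{27}{4428944} + \frac{\sqrt{2954}}{47100}$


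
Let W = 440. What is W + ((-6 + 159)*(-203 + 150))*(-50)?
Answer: 405890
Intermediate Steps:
W + ((-6 + 159)*(-203 + 150))*(-50) = 440 + ((-6 + 159)*(-203 + 150))*(-50) = 440 + (153*(-53))*(-50) = 440 - 8109*(-50) = 440 + 405450 = 405890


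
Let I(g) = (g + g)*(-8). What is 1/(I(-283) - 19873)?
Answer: -1/15345 ≈ -6.5168e-5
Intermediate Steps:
I(g) = -16*g (I(g) = (2*g)*(-8) = -16*g)
1/(I(-283) - 19873) = 1/(-16*(-283) - 19873) = 1/(4528 - 19873) = 1/(-15345) = -1/15345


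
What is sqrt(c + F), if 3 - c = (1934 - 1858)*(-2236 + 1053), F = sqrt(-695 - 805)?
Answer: sqrt(89911 + 10*I*sqrt(15)) ≈ 299.85 + 0.0646*I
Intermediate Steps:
F = 10*I*sqrt(15) (F = sqrt(-1500) = 10*I*sqrt(15) ≈ 38.73*I)
c = 89911 (c = 3 - (1934 - 1858)*(-2236 + 1053) = 3 - 76*(-1183) = 3 - 1*(-89908) = 3 + 89908 = 89911)
sqrt(c + F) = sqrt(89911 + 10*I*sqrt(15))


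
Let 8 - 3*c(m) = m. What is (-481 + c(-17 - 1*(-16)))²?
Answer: 228484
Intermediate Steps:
c(m) = 8/3 - m/3
(-481 + c(-17 - 1*(-16)))² = (-481 + (8/3 - (-17 - 1*(-16))/3))² = (-481 + (8/3 - (-17 + 16)/3))² = (-481 + (8/3 - ⅓*(-1)))² = (-481 + (8/3 + ⅓))² = (-481 + 3)² = (-478)² = 228484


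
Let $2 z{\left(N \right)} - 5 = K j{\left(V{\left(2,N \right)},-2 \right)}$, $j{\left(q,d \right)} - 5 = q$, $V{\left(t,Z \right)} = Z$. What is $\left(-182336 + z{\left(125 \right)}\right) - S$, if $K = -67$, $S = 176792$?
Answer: $- \frac{726961}{2} \approx -3.6348 \cdot 10^{5}$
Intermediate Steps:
$j{\left(q,d \right)} = 5 + q$
$z{\left(N \right)} = -165 - \frac{67 N}{2}$ ($z{\left(N \right)} = \frac{5}{2} + \frac{\left(-67\right) \left(5 + N\right)}{2} = \frac{5}{2} + \frac{-335 - 67 N}{2} = \frac{5}{2} - \left(\frac{335}{2} + \frac{67 N}{2}\right) = -165 - \frac{67 N}{2}$)
$\left(-182336 + z{\left(125 \right)}\right) - S = \left(-182336 - \frac{8705}{2}\right) - 176792 = - \frac{373377}{2} - 176792 = - \frac{726961}{2}$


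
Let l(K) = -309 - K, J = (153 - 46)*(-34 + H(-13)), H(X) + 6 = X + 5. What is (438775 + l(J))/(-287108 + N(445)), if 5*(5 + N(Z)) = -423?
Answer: -1109005/717994 ≈ -1.5446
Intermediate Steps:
N(Z) = -448/5 (N(Z) = -5 + (1/5)*(-423) = -5 - 423/5 = -448/5)
H(X) = -1 + X (H(X) = -6 + (X + 5) = -6 + (5 + X) = -1 + X)
J = -5136 (J = (153 - 46)*(-34 + (-1 - 13)) = 107*(-34 - 14) = 107*(-48) = -5136)
(438775 + l(J))/(-287108 + N(445)) = (438775 + (-309 - 1*(-5136)))/(-287108 - 448/5) = (438775 + (-309 + 5136))/(-1435988/5) = (438775 + 4827)*(-5/1435988) = 443602*(-5/1435988) = -1109005/717994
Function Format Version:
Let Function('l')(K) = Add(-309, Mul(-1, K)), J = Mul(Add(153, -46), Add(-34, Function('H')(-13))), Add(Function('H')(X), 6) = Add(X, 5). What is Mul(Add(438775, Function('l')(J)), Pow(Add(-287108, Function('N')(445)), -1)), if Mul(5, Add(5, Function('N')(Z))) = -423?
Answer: Rational(-1109005, 717994) ≈ -1.5446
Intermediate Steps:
Function('N')(Z) = Rational(-448, 5) (Function('N')(Z) = Add(-5, Mul(Rational(1, 5), -423)) = Add(-5, Rational(-423, 5)) = Rational(-448, 5))
Function('H')(X) = Add(-1, X) (Function('H')(X) = Add(-6, Add(X, 5)) = Add(-6, Add(5, X)) = Add(-1, X))
J = -5136 (J = Mul(Add(153, -46), Add(-34, Add(-1, -13))) = Mul(107, Add(-34, -14)) = Mul(107, -48) = -5136)
Mul(Add(438775, Function('l')(J)), Pow(Add(-287108, Function('N')(445)), -1)) = Mul(Add(438775, Add(-309, Mul(-1, -5136))), Pow(Add(-287108, Rational(-448, 5)), -1)) = Mul(Add(438775, Add(-309, 5136)), Pow(Rational(-1435988, 5), -1)) = Mul(Add(438775, 4827), Rational(-5, 1435988)) = Mul(443602, Rational(-5, 1435988)) = Rational(-1109005, 717994)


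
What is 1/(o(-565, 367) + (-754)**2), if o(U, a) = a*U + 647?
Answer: 1/361808 ≈ 2.7639e-6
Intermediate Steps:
o(U, a) = 647 + U*a (o(U, a) = U*a + 647 = 647 + U*a)
1/(o(-565, 367) + (-754)**2) = 1/((647 - 565*367) + (-754)**2) = 1/((647 - 207355) + 568516) = 1/(-206708 + 568516) = 1/361808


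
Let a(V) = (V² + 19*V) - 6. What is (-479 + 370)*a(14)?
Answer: -49704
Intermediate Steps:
a(V) = -6 + V² + 19*V
(-479 + 370)*a(14) = (-479 + 370)*(-6 + 14² + 19*14) = -109*(-6 + 196 + 266) = -109*456 = -49704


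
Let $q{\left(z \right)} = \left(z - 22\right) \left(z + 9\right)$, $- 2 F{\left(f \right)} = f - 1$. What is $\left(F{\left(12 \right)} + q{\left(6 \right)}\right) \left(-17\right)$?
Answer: $\frac{8347}{2} \approx 4173.5$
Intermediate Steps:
$F{\left(f \right)} = \frac{1}{2} - \frac{f}{2}$ ($F{\left(f \right)} = - \frac{f - 1}{2} = - \frac{-1 + f}{2} = \frac{1}{2} - \frac{f}{2}$)
$q{\left(z \right)} = \left(-22 + z\right) \left(9 + z\right)$
$\left(F{\left(12 \right)} + q{\left(6 \right)}\right) \left(-17\right) = \left(\left(\frac{1}{2} - 6\right) - \left(276 - 36\right)\right) \left(-17\right) = \left(\left(\frac{1}{2} - 6\right) - 240\right) \left(-17\right) = \left(- \frac{11}{2} - 240\right) \left(-17\right) = \left(- \frac{491}{2}\right) \left(-17\right) = \frac{8347}{2}$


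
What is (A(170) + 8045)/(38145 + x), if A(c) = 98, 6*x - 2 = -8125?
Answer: 48858/220747 ≈ 0.22133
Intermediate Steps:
x = -8123/6 (x = ⅓ + (⅙)*(-8125) = ⅓ - 8125/6 = -8123/6 ≈ -1353.8)
(A(170) + 8045)/(38145 + x) = (98 + 8045)/(38145 - 8123/6) = 8143/(220747/6) = 8143*(6/220747) = 48858/220747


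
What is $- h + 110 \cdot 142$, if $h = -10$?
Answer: $15630$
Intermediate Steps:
$- h + 110 \cdot 142 = \left(-1\right) \left(-10\right) + 110 \cdot 142 = 10 + 15620 = 15630$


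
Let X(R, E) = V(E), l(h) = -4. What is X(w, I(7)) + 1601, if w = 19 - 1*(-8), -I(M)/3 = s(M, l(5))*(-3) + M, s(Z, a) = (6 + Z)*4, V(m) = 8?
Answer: 1609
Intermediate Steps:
s(Z, a) = 24 + 4*Z
I(M) = 216 + 33*M (I(M) = -3*((24 + 4*M)*(-3) + M) = -3*((-72 - 12*M) + M) = -3*(-72 - 11*M) = 216 + 33*M)
w = 27 (w = 19 + 8 = 27)
X(R, E) = 8
X(w, I(7)) + 1601 = 8 + 1601 = 1609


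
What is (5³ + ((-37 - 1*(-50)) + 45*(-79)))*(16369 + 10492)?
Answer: -91784037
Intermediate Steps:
(5³ + ((-37 - 1*(-50)) + 45*(-79)))*(16369 + 10492) = (125 + ((-37 + 50) - 3555))*26861 = (125 + (13 - 3555))*26861 = (125 - 3542)*26861 = -3417*26861 = -91784037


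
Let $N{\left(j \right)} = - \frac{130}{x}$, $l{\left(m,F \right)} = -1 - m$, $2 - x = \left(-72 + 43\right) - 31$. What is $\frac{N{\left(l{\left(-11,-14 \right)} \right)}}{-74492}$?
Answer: $\frac{65}{2309252} \approx 2.8148 \cdot 10^{-5}$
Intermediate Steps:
$x = 62$ ($x = 2 - \left(\left(-72 + 43\right) - 31\right) = 2 - \left(-29 - 31\right) = 2 - -60 = 2 + 60 = 62$)
$N{\left(j \right)} = - \frac{65}{31}$ ($N{\left(j \right)} = - \frac{130}{62} = \left(-130\right) \frac{1}{62} = - \frac{65}{31}$)
$\frac{N{\left(l{\left(-11,-14 \right)} \right)}}{-74492} = - \frac{65}{31 \left(-74492\right)} = \left(- \frac{65}{31}\right) \left(- \frac{1}{74492}\right) = \frac{65}{2309252}$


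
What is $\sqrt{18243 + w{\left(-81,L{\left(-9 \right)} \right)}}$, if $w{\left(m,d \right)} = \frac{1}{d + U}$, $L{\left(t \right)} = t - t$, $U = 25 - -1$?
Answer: $\frac{\sqrt{12332294}}{26} \approx 135.07$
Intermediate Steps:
$U = 26$ ($U = 25 + 1 = 26$)
$L{\left(t \right)} = 0$
$w{\left(m,d \right)} = \frac{1}{26 + d}$ ($w{\left(m,d \right)} = \frac{1}{d + 26} = \frac{1}{26 + d}$)
$\sqrt{18243 + w{\left(-81,L{\left(-9 \right)} \right)}} = \sqrt{18243 + \frac{1}{26 + 0}} = \sqrt{18243 + \frac{1}{26}} = \sqrt{\frac{474319}{26}} = \frac{\sqrt{12332294}}{26}$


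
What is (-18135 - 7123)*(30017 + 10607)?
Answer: -1026080992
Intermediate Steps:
(-18135 - 7123)*(30017 + 10607) = -25258*40624 = -1026080992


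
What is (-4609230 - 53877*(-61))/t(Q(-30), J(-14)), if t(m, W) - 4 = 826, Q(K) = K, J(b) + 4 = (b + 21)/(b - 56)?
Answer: -1322733/830 ≈ -1593.7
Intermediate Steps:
J(b) = -4 + (21 + b)/(-56 + b) (J(b) = -4 + (b + 21)/(b - 56) = -4 + (21 + b)/(-56 + b))
t(m, W) = 830 (t(m, W) = 4 + 826 = 830)
(-4609230 - 53877*(-61))/t(Q(-30), J(-14)) = (-4609230 - 53877*(-61))/830 = (-4609230 - 1*(-3286497))*(1/830) = (-4609230 + 3286497)*(1/830) = -1322733*1/830 = -1322733/830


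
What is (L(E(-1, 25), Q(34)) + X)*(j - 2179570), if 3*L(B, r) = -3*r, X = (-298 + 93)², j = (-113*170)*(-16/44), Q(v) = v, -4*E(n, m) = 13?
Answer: -1003518974130/11 ≈ -9.1229e+10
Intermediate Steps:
E(n, m) = -13/4 (E(n, m) = -¼*13 = -13/4)
j = 76840/11 (j = -(-307360)/44 = -19210*(-4/11) = 76840/11 ≈ 6985.5)
X = 42025 (X = (-205)² = 42025)
L(B, r) = -r (L(B, r) = (-3*r)/3 = -r)
(L(E(-1, 25), Q(34)) + X)*(j - 2179570) = (-1*34 + 42025)*(76840/11 - 2179570) = (-34 + 42025)*(-23898430/11) = 41991*(-23898430/11) = -1003518974130/11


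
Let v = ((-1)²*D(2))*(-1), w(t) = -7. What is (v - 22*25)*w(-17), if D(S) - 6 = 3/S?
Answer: 7805/2 ≈ 3902.5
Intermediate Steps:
D(S) = 6 + 3/S
v = -15/2 (v = ((-1)²*(6 + 3/2))*(-1) = (1*(6 + 3*(½)))*(-1) = (1*(6 + 3/2))*(-1) = (1*(15/2))*(-1) = (15/2)*(-1) = -15/2 ≈ -7.5000)
(v - 22*25)*w(-17) = (-15/2 - 22*25)*(-7) = (-15/2 - 550)*(-7) = -1115/2*(-7) = 7805/2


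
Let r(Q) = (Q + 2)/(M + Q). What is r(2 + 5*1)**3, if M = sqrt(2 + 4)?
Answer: 729/(7 + sqrt(6))**3 ≈ 0.86398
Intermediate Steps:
M = sqrt(6) ≈ 2.4495
r(Q) = (2 + Q)/(Q + sqrt(6)) (r(Q) = (Q + 2)/(sqrt(6) + Q) = (2 + Q)/(Q + sqrt(6)))
r(2 + 5*1)**3 = ((2 + (2 + 5*1))/((2 + 5*1) + sqrt(6)))**3 = ((2 + (2 + 5))/((2 + 5) + sqrt(6)))**3 = ((2 + 7)/(7 + sqrt(6)))**3 = (9/(7 + sqrt(6)))**3 = 729/(7 + sqrt(6))**3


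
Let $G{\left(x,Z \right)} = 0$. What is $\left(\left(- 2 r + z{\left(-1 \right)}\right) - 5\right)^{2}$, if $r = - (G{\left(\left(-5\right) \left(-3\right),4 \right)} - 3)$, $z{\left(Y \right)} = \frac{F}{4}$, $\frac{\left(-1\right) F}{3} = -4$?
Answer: $64$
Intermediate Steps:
$F = 12$ ($F = \left(-3\right) \left(-4\right) = 12$)
$z{\left(Y \right)} = 3$ ($z{\left(Y \right)} = \frac{12}{4} = 12 \cdot \frac{1}{4} = 3$)
$r = 3$ ($r = - (0 - 3) = \left(-1\right) \left(-3\right) = 3$)
$\left(\left(- 2 r + z{\left(-1 \right)}\right) - 5\right)^{2} = \left(\left(\left(-2\right) 3 + 3\right) - 5\right)^{2} = \left(\left(-6 + 3\right) - 5\right)^{2} = \left(-3 - 5\right)^{2} = \left(-8\right)^{2} = 64$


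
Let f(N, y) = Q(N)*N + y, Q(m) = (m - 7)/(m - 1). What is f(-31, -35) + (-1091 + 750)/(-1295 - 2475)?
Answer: -2163137/30160 ≈ -71.722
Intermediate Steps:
Q(m) = (-7 + m)/(-1 + m)
f(N, y) = y + N*(-7 + N)/(-1 + N) (f(N, y) = ((-7 + N)/(-1 + N))*N + y = N*(-7 + N)/(-1 + N) + y = y + N*(-7 + N)/(-1 + N))
f(-31, -35) + (-1091 + 750)/(-1295 - 2475) = (-31*(-7 - 31) - 35*(-1 - 31))/(-1 - 31) + (-1091 + 750)/(-1295 - 2475) = (-31*(-38) - 35*(-32))/(-32) - 341/(-3770) = -(1178 + 1120)/32 - 341*(-1/3770) = -1/32*2298 + 341/3770 = -1149/16 + 341/3770 = -2163137/30160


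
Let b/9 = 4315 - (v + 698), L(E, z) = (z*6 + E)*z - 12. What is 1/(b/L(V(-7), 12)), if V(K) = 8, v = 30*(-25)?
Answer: 316/13101 ≈ 0.024120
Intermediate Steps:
v = -750
L(E, z) = -12 + z*(E + 6*z) (L(E, z) = (6*z + E)*z - 12 = (E + 6*z)*z - 12 = z*(E + 6*z) - 12 = -12 + z*(E + 6*z))
b = 39303 (b = 9*(4315 - (-750 + 698)) = 9*(4315 - 1*(-52)) = 9*(4315 + 52) = 9*4367 = 39303)
1/(b/L(V(-7), 12)) = 1/(39303/(-12 + 6*12² + 8*12)) = 1/(39303/(-12 + 6*144 + 96)) = 1/(39303/(-12 + 864 + 96)) = 1/(39303/948) = 1/(39303*(1/948)) = 1/(13101/316) = 316/13101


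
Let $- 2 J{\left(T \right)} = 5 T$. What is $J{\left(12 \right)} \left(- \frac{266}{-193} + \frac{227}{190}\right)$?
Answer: $- \frac{283053}{3667} \approx -77.189$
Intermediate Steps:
$J{\left(T \right)} = - \frac{5 T}{2}$
$J{\left(12 \right)} \left(- \frac{266}{-193} + \frac{227}{190}\right) = \left(- \frac{5}{2}\right) 12 \left(- \frac{266}{-193} + \frac{227}{190}\right) = - 30 \left(\left(-266\right) \left(- \frac{1}{193}\right) + 227 \cdot \frac{1}{190}\right) = - 30 \left(\frac{266}{193} + \frac{227}{190}\right) = \left(-30\right) \frac{94351}{36670} = - \frac{283053}{3667}$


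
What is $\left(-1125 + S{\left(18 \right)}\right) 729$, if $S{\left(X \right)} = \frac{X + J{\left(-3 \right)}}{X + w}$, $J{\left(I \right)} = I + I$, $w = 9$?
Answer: $-819801$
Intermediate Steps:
$J{\left(I \right)} = 2 I$
$S{\left(X \right)} = \frac{-6 + X}{9 + X}$ ($S{\left(X \right)} = \frac{X + 2 \left(-3\right)}{X + 9} = \frac{X - 6}{9 + X} = \frac{-6 + X}{9 + X}$)
$\left(-1125 + S{\left(18 \right)}\right) 729 = \left(-1125 + \frac{-6 + 18}{9 + 18}\right) 729 = \left(-1125 + \frac{1}{27} \cdot 12\right) 729 = \left(-1125 + \frac{4}{9}\right) 729 = \left(- \frac{10121}{9}\right) 729 = -819801$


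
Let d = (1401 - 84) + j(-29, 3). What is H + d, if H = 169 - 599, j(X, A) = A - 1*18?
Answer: 872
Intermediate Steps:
j(X, A) = -18 + A (j(X, A) = A - 18 = -18 + A)
d = 1302 (d = (1401 - 84) + (-18 + 3) = 1317 - 15 = 1302)
H = -430
H + d = -430 + 1302 = 872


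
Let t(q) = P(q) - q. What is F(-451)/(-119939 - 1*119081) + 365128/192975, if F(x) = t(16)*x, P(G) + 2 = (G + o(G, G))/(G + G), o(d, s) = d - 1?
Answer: 549060067159/295199260800 ≈ 1.8600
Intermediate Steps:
o(d, s) = -1 + d
P(G) = -2 + (-1 + 2*G)/(2*G) (P(G) = -2 + (G + (-1 + G))/(G + G) = -2 + (-1 + 2*G)/((2*G)) = -2 + (-1 + 2*G)*(1/(2*G)) = -2 + (-1 + 2*G)/(2*G))
t(q) = -q + (-½ - q)/q (t(q) = (-½ - q)/q - q = -q + (-½ - q)/q)
F(x) = -545*x/32 (F(x) = (-1 - 1*16 - ½/16)*x = (-1 - 16 - ½*1/16)*x = (-1 - 16 - 1/32)*x = -545*x/32)
F(-451)/(-119939 - 1*119081) + 365128/192975 = (-545/32*(-451))/(-119939 - 1*119081) + 365128/192975 = 245795/(32*(-119939 - 119081)) + 365128*(1/192975) = (245795/32)/(-239020) + 365128/192975 = (245795/32)*(-1/239020) + 365128/192975 = -49159/1529728 + 365128/192975 = 549060067159/295199260800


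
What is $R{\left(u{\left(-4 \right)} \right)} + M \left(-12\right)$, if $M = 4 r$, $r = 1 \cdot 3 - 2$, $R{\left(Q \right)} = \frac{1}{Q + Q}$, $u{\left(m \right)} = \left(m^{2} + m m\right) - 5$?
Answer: $- \frac{2591}{54} \approx -47.982$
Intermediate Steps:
$u{\left(m \right)} = -5 + 2 m^{2}$ ($u{\left(m \right)} = \left(m^{2} + m^{2}\right) - 5 = 2 m^{2} - 5 = -5 + 2 m^{2}$)
$R{\left(Q \right)} = \frac{1}{2 Q}$
$r = 1$ ($r = 3 - 2 = 1$)
$M = 4$ ($M = 4 \cdot 1 = 4$)
$R{\left(u{\left(-4 \right)} \right)} + M \left(-12\right) = \frac{1}{2 \left(-5 + 2 \left(-4\right)^{2}\right)} + 4 \left(-12\right) = \frac{1}{2 \left(-5 + 2 \cdot 16\right)} - 48 = \frac{1}{2 \left(-5 + 32\right)} - 48 = \frac{1}{2 \cdot 27} - 48 = \frac{1}{2} \cdot \frac{1}{27} - 48 = \frac{1}{54} - 48 = - \frac{2591}{54}$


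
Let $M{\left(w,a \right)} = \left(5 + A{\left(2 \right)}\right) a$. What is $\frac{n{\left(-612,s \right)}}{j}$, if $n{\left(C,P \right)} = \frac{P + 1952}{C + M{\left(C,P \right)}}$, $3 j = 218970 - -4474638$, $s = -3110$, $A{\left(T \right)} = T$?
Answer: $\frac{193}{5836240792} \approx 3.3069 \cdot 10^{-8}$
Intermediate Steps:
$j = 1564536$ ($j = \frac{218970 - -4474638}{3} = \frac{218970 + 4474638}{3} = \frac{1}{3} \cdot 4693608 = 1564536$)
$M{\left(w,a \right)} = 7 a$ ($M{\left(w,a \right)} = \left(5 + 2\right) a = 7 a$)
$n{\left(C,P \right)} = \frac{1952 + P}{C + 7 P}$ ($n{\left(C,P \right)} = \frac{P + 1952}{C + 7 P} = \frac{1952 + P}{C + 7 P}$)
$\frac{n{\left(-612,s \right)}}{j} = \frac{\frac{1}{-612 + 7 \left(-3110\right)} \left(1952 - 3110\right)}{1564536} = \frac{1}{-612 - 21770} \left(-1158\right) \frac{1}{1564536} = \frac{1}{-22382} \left(-1158\right) \frac{1}{1564536} = \left(- \frac{1}{22382}\right) \left(-1158\right) \frac{1}{1564536} = \frac{579}{11191} \cdot \frac{1}{1564536} = \frac{193}{5836240792}$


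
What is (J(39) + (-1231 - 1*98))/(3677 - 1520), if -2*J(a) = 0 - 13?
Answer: -2645/4314 ≈ -0.61312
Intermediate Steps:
J(a) = 13/2 (J(a) = -(0 - 13)/2 = -½*(-13) = 13/2)
(J(39) + (-1231 - 1*98))/(3677 - 1520) = (13/2 + (-1231 - 1*98))/(3677 - 1520) = (13/2 + (-1231 - 98))/2157 = (13/2 - 1329)*(1/2157) = -2645/2*1/2157 = -2645/4314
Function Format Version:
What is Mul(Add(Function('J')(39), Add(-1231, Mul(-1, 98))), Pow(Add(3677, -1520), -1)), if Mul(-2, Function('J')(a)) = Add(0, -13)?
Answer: Rational(-2645, 4314) ≈ -0.61312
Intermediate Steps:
Function('J')(a) = Rational(13, 2) (Function('J')(a) = Mul(Rational(-1, 2), Add(0, -13)) = Mul(Rational(-1, 2), -13) = Rational(13, 2))
Mul(Add(Function('J')(39), Add(-1231, Mul(-1, 98))), Pow(Add(3677, -1520), -1)) = Mul(Add(Rational(13, 2), Add(-1231, Mul(-1, 98))), Pow(Add(3677, -1520), -1)) = Mul(Add(Rational(13, 2), Add(-1231, -98)), Pow(2157, -1)) = Mul(Add(Rational(13, 2), -1329), Rational(1, 2157)) = Mul(Rational(-2645, 2), Rational(1, 2157)) = Rational(-2645, 4314)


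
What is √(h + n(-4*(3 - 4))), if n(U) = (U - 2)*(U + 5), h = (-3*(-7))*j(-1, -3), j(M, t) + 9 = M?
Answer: 8*I*√3 ≈ 13.856*I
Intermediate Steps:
j(M, t) = -9 + M
h = -210 (h = (-3*(-7))*(-9 - 1) = 21*(-10) = -210)
n(U) = (-2 + U)*(5 + U)
√(h + n(-4*(3 - 4))) = √(-210 + (-10 + (-4*(3 - 4))² + 3*(-4*(3 - 4)))) = √(-210 + (-10 + (-4*(-1))² + 3*(-4*(-1)))) = √(-210 + (-10 + 4² + 3*4)) = √(-210 + (-10 + 16 + 12)) = √(-210 + 18) = √(-192) = 8*I*√3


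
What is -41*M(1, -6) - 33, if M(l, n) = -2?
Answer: 49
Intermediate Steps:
-41*M(1, -6) - 33 = -41*(-2) - 33 = 82 - 33 = 49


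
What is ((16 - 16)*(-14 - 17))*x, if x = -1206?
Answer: 0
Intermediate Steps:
((16 - 16)*(-14 - 17))*x = ((16 - 16)*(-14 - 17))*(-1206) = (0*(-31))*(-1206) = 0*(-1206) = 0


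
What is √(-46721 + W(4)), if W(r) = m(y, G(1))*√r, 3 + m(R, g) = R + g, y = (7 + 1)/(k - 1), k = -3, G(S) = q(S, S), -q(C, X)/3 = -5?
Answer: 3*I*√5189 ≈ 216.1*I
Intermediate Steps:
q(C, X) = 15 (q(C, X) = -3*(-5) = 15)
G(S) = 15
y = -2 (y = (7 + 1)/(-3 - 1) = 8/(-4) = 8*(-¼) = -2)
m(R, g) = -3 + R + g (m(R, g) = -3 + (R + g) = -3 + R + g)
W(r) = 10*√r (W(r) = (-3 - 2 + 15)*√r = 10*√r)
√(-46721 + W(4)) = √(-46721 + 10*√4) = √(-46721 + 10*2) = √(-46721 + 20) = √(-46701) = 3*I*√5189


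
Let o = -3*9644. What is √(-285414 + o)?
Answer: I*√314346 ≈ 560.67*I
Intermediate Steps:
o = -28932
√(-285414 + o) = √(-285414 - 28932) = √(-314346) = I*√314346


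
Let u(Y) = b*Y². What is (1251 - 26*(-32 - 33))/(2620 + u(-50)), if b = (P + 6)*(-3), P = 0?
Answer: -2941/42380 ≈ -0.069396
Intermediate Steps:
b = -18 (b = (0 + 6)*(-3) = 6*(-3) = -18)
u(Y) = -18*Y²
(1251 - 26*(-32 - 33))/(2620 + u(-50)) = (1251 - 26*(-32 - 33))/(2620 - 18*(-50)²) = (1251 - 26*(-65))/(2620 - 18*2500) = (1251 + 1690)/(2620 - 45000) = 2941/(-42380) = 2941*(-1/42380) = -2941/42380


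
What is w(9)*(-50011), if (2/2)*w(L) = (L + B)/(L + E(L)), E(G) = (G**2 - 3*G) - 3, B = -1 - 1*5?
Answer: -50011/20 ≈ -2500.6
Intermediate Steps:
B = -6 (B = -1 - 5 = -6)
E(G) = -3 + G**2 - 3*G
w(L) = (-6 + L)/(-3 + L**2 - 2*L) (w(L) = (L - 6)/(L + (-3 + L**2 - 3*L)) = (-6 + L)/(-3 + L**2 - 2*L))
w(9)*(-50011) = ((6 - 1*9)/(3 - 1*9**2 + 2*9))*(-50011) = ((6 - 9)/(3 - 1*81 + 18))*(-50011) = (-3/(3 - 81 + 18))*(-50011) = (-3/(-60))*(-50011) = -1/60*(-3)*(-50011) = (1/20)*(-50011) = -50011/20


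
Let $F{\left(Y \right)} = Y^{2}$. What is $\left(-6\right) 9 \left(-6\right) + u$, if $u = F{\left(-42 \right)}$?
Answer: $2088$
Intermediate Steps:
$u = 1764$ ($u = \left(-42\right)^{2} = 1764$)
$\left(-6\right) 9 \left(-6\right) + u = \left(-6\right) 9 \left(-6\right) + 1764 = \left(-54\right) \left(-6\right) + 1764 = 324 + 1764 = 2088$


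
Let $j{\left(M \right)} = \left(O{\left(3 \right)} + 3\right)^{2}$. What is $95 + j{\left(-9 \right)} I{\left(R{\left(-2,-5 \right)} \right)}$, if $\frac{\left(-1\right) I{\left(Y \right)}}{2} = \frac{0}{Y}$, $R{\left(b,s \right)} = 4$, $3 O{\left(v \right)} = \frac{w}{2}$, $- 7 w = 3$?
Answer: $95$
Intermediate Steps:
$w = - \frac{3}{7}$ ($w = \left(- \frac{1}{7}\right) 3 = - \frac{3}{7} \approx -0.42857$)
$O{\left(v \right)} = - \frac{1}{14}$ ($O{\left(v \right)} = \frac{\left(- \frac{3}{7}\right) \frac{1}{2}}{3} = \frac{1}{3} \left(- \frac{3}{14}\right) = - \frac{1}{14}$)
$j{\left(M \right)} = \frac{1681}{196}$ ($j{\left(M \right)} = \left(- \frac{1}{14} + 3\right)^{2} = \left(\frac{41}{14}\right)^{2} = \frac{1681}{196}$)
$I{\left(Y \right)} = 0$ ($I{\left(Y \right)} = - 2 \frac{0}{Y} = \left(-2\right) 0 = 0$)
$95 + j{\left(-9 \right)} I{\left(R{\left(-2,-5 \right)} \right)} = 95 + \frac{1681}{196} \cdot 0 = 95 + 0 = 95$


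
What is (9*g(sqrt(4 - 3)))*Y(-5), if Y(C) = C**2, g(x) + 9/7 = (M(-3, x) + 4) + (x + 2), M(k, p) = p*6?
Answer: 18450/7 ≈ 2635.7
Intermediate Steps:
M(k, p) = 6*p
g(x) = 33/7 + 7*x (g(x) = -9/7 + ((6*x + 4) + (x + 2)) = -9/7 + ((4 + 6*x) + (2 + x)) = -9/7 + (6 + 7*x) = 33/7 + 7*x)
(9*g(sqrt(4 - 3)))*Y(-5) = (9*(33/7 + 7*sqrt(4 - 3)))*(-5)**2 = (9*(33/7 + 7*sqrt(1)))*25 = (9*(33/7 + 7*1))*25 = (9*(33/7 + 7))*25 = (9*(82/7))*25 = (738/7)*25 = 18450/7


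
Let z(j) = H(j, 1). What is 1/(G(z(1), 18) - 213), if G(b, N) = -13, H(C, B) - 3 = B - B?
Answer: -1/226 ≈ -0.0044248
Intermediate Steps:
H(C, B) = 3 (H(C, B) = 3 + (B - B) = 3 + 0 = 3)
z(j) = 3
1/(G(z(1), 18) - 213) = 1/(-13 - 213) = 1/(-226) = -1/226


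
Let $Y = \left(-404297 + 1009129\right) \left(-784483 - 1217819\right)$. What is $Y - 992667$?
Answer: $-1211057315931$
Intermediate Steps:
$Y = -1211056323264$ ($Y = 604832 \left(-2002302\right) = -1211056323264$)
$Y - 992667 = -1211056323264 - 992667 = -1211057315931$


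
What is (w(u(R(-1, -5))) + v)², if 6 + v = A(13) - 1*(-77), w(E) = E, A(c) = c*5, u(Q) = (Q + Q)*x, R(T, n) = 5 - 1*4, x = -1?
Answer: 17956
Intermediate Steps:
R(T, n) = 1 (R(T, n) = 5 - 4 = 1)
u(Q) = -2*Q (u(Q) = (Q + Q)*(-1) = (2*Q)*(-1) = -2*Q)
A(c) = 5*c
v = 136 (v = -6 + (5*13 - 1*(-77)) = -6 + (65 + 77) = -6 + 142 = 136)
(w(u(R(-1, -5))) + v)² = (-2*1 + 136)² = (-2 + 136)² = 134² = 17956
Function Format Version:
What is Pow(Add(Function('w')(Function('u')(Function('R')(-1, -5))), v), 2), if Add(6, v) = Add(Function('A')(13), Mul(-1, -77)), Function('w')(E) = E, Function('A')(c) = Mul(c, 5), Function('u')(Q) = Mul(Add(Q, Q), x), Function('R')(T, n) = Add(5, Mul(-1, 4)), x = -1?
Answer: 17956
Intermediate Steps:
Function('R')(T, n) = 1 (Function('R')(T, n) = Add(5, -4) = 1)
Function('u')(Q) = Mul(-2, Q) (Function('u')(Q) = Mul(Add(Q, Q), -1) = Mul(Mul(2, Q), -1) = Mul(-2, Q))
Function('A')(c) = Mul(5, c)
v = 136 (v = Add(-6, Add(Mul(5, 13), Mul(-1, -77))) = Add(-6, Add(65, 77)) = Add(-6, 142) = 136)
Pow(Add(Function('w')(Function('u')(Function('R')(-1, -5))), v), 2) = Pow(Add(Mul(-2, 1), 136), 2) = Pow(Add(-2, 136), 2) = Pow(134, 2) = 17956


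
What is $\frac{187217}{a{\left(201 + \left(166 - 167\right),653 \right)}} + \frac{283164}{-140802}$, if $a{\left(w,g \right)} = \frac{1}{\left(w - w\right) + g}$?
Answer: $\frac{2868904087173}{23467} \approx 1.2225 \cdot 10^{8}$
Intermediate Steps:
$a{\left(w,g \right)} = \frac{1}{g}$ ($a{\left(w,g \right)} = \frac{1}{0 + g} = \frac{1}{g}$)
$\frac{187217}{a{\left(201 + \left(166 - 167\right),653 \right)}} + \frac{283164}{-140802} = \frac{187217}{\frac{1}{653}} + \frac{283164}{-140802} = 187217 \frac{1}{\frac{1}{653}} + 283164 \left(- \frac{1}{140802}\right) = 187217 \cdot 653 - \frac{47194}{23467} = 122252701 - \frac{47194}{23467} = \frac{2868904087173}{23467}$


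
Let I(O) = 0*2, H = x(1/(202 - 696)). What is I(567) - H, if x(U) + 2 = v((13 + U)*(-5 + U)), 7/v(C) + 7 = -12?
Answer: 45/19 ≈ 2.3684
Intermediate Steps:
v(C) = -7/19 (v(C) = 7/(-7 - 12) = 7/(-19) = 7*(-1/19) = -7/19)
x(U) = -45/19 (x(U) = -2 - 7/19 = -45/19)
H = -45/19 ≈ -2.3684
I(O) = 0
I(567) - H = 0 - 1*(-45/19) = 0 + 45/19 = 45/19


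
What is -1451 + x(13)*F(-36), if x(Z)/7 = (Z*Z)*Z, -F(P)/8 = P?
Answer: 4427701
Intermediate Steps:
F(P) = -8*P
x(Z) = 7*Z³ (x(Z) = 7*((Z*Z)*Z) = 7*(Z²*Z) = 7*Z³)
-1451 + x(13)*F(-36) = -1451 + (7*13³)*(-8*(-36)) = -1451 + (7*2197)*288 = -1451 + 15379*288 = -1451 + 4429152 = 4427701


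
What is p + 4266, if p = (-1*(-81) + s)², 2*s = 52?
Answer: 15715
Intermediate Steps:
s = 26 (s = (½)*52 = 26)
p = 11449 (p = (-1*(-81) + 26)² = (81 + 26)² = 107² = 11449)
p + 4266 = 11449 + 4266 = 15715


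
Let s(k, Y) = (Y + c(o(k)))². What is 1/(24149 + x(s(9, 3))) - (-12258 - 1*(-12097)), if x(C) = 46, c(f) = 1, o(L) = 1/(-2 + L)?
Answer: 3895396/24195 ≈ 161.00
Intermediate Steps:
s(k, Y) = (1 + Y)² (s(k, Y) = (Y + 1)² = (1 + Y)²)
1/(24149 + x(s(9, 3))) - (-12258 - 1*(-12097)) = 1/(24149 + 46) - (-12258 - 1*(-12097)) = 1/24195 - (-12258 + 12097) = 1/24195 - 1*(-161) = 1/24195 + 161 = 3895396/24195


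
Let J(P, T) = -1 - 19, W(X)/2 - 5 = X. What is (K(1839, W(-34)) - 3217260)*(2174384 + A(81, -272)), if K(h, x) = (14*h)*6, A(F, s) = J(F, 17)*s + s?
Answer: -6675496992768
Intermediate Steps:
W(X) = 10 + 2*X
J(P, T) = -20
A(F, s) = -19*s (A(F, s) = -20*s + s = -19*s)
K(h, x) = 84*h
(K(1839, W(-34)) - 3217260)*(2174384 + A(81, -272)) = (84*1839 - 3217260)*(2174384 - 19*(-272)) = (154476 - 3217260)*(2174384 + 5168) = -3062784*2179552 = -6675496992768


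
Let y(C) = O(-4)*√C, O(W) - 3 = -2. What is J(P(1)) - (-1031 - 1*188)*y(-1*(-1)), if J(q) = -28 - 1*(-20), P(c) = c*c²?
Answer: 1211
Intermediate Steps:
O(W) = 1 (O(W) = 3 - 2 = 1)
y(C) = √C (y(C) = 1*√C = √C)
P(c) = c³
J(q) = -8 (J(q) = -28 + 20 = -8)
J(P(1)) - (-1031 - 1*188)*y(-1*(-1)) = -8 - (-1031 - 1*188)*√(-1*(-1)) = -8 - (-1031 - 188)*√1 = -8 - (-1219) = -8 - 1*(-1219) = -8 + 1219 = 1211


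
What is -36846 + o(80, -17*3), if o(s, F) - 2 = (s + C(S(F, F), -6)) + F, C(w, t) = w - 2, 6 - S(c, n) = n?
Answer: -36760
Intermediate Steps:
S(c, n) = 6 - n
C(w, t) = -2 + w
o(s, F) = 6 + s (o(s, F) = 2 + ((s + (-2 + (6 - F))) + F) = 2 + ((s + (4 - F)) + F) = 2 + ((4 + s - F) + F) = 2 + (4 + s) = 6 + s)
-36846 + o(80, -17*3) = -36846 + (6 + 80) = -36846 + 86 = -36760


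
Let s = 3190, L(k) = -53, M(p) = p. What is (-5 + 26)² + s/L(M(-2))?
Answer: 20183/53 ≈ 380.81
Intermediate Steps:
(-5 + 26)² + s/L(M(-2)) = (-5 + 26)² + 3190/(-53) = 21² + 3190*(-1/53) = 441 - 3190/53 = 20183/53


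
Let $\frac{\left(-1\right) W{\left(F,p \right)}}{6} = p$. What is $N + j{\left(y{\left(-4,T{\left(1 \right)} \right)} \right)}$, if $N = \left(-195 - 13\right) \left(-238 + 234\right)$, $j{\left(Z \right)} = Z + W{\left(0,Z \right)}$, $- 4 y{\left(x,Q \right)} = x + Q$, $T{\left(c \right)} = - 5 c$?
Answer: $\frac{3283}{4} \approx 820.75$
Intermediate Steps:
$W{\left(F,p \right)} = - 6 p$
$y{\left(x,Q \right)} = - \frac{Q}{4} - \frac{x}{4}$ ($y{\left(x,Q \right)} = - \frac{x + Q}{4} = - \frac{Q + x}{4} = - \frac{Q}{4} - \frac{x}{4}$)
$j{\left(Z \right)} = - 5 Z$ ($j{\left(Z \right)} = Z - 6 Z = - 5 Z$)
$N = 832$ ($N = \left(-208\right) \left(-4\right) = 832$)
$N + j{\left(y{\left(-4,T{\left(1 \right)} \right)} \right)} = 832 - 5 \left(- \frac{\left(-5\right) 1}{4} - -1\right) = 832 - 5 \left(\left(- \frac{1}{4}\right) \left(-5\right) + 1\right) = 832 - 5 \left(\frac{5}{4} + 1\right) = 832 - \frac{45}{4} = \frac{3283}{4}$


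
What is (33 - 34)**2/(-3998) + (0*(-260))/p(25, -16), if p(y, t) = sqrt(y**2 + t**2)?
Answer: -1/3998 ≈ -0.00025012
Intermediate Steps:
p(y, t) = sqrt(t**2 + y**2)
(33 - 34)**2/(-3998) + (0*(-260))/p(25, -16) = (33 - 34)**2/(-3998) + (0*(-260))/(sqrt((-16)**2 + 25**2)) = (-1)**2*(-1/3998) + 0/(sqrt(256 + 625)) = 1*(-1/3998) + 0/(sqrt(881)) = -1/3998 + 0*(sqrt(881)/881) = -1/3998 + 0 = -1/3998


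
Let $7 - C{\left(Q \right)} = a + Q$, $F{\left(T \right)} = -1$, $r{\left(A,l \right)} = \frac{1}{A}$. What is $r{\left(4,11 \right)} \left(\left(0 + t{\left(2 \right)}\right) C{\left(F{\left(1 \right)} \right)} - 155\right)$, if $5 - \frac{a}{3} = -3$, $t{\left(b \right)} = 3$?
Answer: $- \frac{203}{4} \approx -50.75$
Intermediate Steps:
$a = 24$ ($a = 15 - -9 = 15 + 9 = 24$)
$C{\left(Q \right)} = -17 - Q$ ($C{\left(Q \right)} = 7 - \left(24 + Q\right) = -17 - Q$)
$r{\left(4,11 \right)} \left(\left(0 + t{\left(2 \right)}\right) C{\left(F{\left(1 \right)} \right)} - 155\right) = \frac{\left(0 + 3\right) \left(-17 - -1\right) - 155}{4} = \frac{3 \left(-17 + 1\right) - 155}{4} = \frac{3 \left(-16\right) - 155}{4} = \frac{-48 - 155}{4} = \frac{1}{4} \left(-203\right) = - \frac{203}{4}$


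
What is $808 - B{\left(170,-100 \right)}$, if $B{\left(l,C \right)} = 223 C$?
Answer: $23108$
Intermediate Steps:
$808 - B{\left(170,-100 \right)} = 808 - 223 \left(-100\right) = 808 - -22300 = 808 + 22300 = 23108$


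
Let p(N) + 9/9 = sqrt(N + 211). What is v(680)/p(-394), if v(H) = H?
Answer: -85/23 - 85*I*sqrt(183)/23 ≈ -3.6957 - 49.994*I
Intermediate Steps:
p(N) = -1 + sqrt(211 + N) (p(N) = -1 + sqrt(N + 211) = -1 + sqrt(211 + N))
v(680)/p(-394) = 680/(-1 + sqrt(211 - 394)) = 680/(-1 + sqrt(-183)) = 680/(-1 + I*sqrt(183))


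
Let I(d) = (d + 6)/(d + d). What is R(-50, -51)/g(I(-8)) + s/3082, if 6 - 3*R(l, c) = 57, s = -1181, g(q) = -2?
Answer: 12508/1541 ≈ 8.1168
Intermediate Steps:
I(d) = (6 + d)/(2*d) (I(d) = (6 + d)/((2*d)) = (6 + d)*(1/(2*d)) = (6 + d)/(2*d))
R(l, c) = -17 (R(l, c) = 2 - ⅓*57 = 2 - 19 = -17)
R(-50, -51)/g(I(-8)) + s/3082 = -17/(-2) - 1181/3082 = -17*(-½) - 1181*1/3082 = 17/2 - 1181/3082 = 12508/1541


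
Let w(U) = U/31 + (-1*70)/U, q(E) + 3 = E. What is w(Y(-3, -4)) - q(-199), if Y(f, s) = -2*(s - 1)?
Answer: 6055/31 ≈ 195.32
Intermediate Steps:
Y(f, s) = 2 - 2*s (Y(f, s) = -2*(-1 + s) = 2 - 2*s)
q(E) = -3 + E
w(U) = -70/U + U/31 (w(U) = U*(1/31) - 70/U = U/31 - 70/U = -70/U + U/31)
w(Y(-3, -4)) - q(-199) = (-70/(2 - 2*(-4)) + (2 - 2*(-4))/31) - (-3 - 199) = (-70/(2 + 8) + (2 + 8)/31) - 1*(-202) = (-70/10 + (1/31)*10) + 202 = (-70*⅒ + 10/31) + 202 = (-7 + 10/31) + 202 = -207/31 + 202 = 6055/31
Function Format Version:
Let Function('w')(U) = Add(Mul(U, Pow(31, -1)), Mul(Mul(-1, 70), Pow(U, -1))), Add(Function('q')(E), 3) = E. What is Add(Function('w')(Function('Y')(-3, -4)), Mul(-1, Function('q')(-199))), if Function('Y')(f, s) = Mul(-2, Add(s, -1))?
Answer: Rational(6055, 31) ≈ 195.32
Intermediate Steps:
Function('Y')(f, s) = Add(2, Mul(-2, s)) (Function('Y')(f, s) = Mul(-2, Add(-1, s)) = Add(2, Mul(-2, s)))
Function('q')(E) = Add(-3, E)
Function('w')(U) = Add(Mul(-70, Pow(U, -1)), Mul(Rational(1, 31), U)) (Function('w')(U) = Add(Mul(U, Rational(1, 31)), Mul(-70, Pow(U, -1))) = Add(Mul(Rational(1, 31), U), Mul(-70, Pow(U, -1))) = Add(Mul(-70, Pow(U, -1)), Mul(Rational(1, 31), U)))
Add(Function('w')(Function('Y')(-3, -4)), Mul(-1, Function('q')(-199))) = Add(Add(Mul(-70, Pow(Add(2, Mul(-2, -4)), -1)), Mul(Rational(1, 31), Add(2, Mul(-2, -4)))), Mul(-1, Add(-3, -199))) = Add(Add(Mul(-70, Pow(Add(2, 8), -1)), Mul(Rational(1, 31), Add(2, 8))), Mul(-1, -202)) = Add(Add(Mul(-70, Pow(10, -1)), Mul(Rational(1, 31), 10)), 202) = Add(Add(Mul(-70, Rational(1, 10)), Rational(10, 31)), 202) = Add(Add(-7, Rational(10, 31)), 202) = Add(Rational(-207, 31), 202) = Rational(6055, 31)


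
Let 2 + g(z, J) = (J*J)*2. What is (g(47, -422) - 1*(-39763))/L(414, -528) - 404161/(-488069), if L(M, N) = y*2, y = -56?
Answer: -193195405069/54663728 ≈ -3534.3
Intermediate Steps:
g(z, J) = -2 + 2*J**2 (g(z, J) = -2 + (J*J)*2 = -2 + J**2*2 = -2 + 2*J**2)
L(M, N) = -112 (L(M, N) = -56*2 = -112)
(g(47, -422) - 1*(-39763))/L(414, -528) - 404161/(-488069) = ((-2 + 2*(-422)**2) - 1*(-39763))/(-112) - 404161/(-488069) = ((-2 + 2*178084) + 39763)*(-1/112) - 404161*(-1/488069) = ((-2 + 356168) + 39763)*(-1/112) + 404161/488069 = (356166 + 39763)*(-1/112) + 404161/488069 = 395929*(-1/112) + 404161/488069 = -395929/112 + 404161/488069 = -193195405069/54663728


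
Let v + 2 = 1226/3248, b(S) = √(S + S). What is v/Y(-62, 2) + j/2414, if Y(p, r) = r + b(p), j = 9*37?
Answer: 14124899/125450752 + 2635*I*√31/103936 ≈ 0.11259 + 0.14115*I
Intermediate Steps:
b(S) = √2*√S (b(S) = √(2*S) = √2*√S)
j = 333
Y(p, r) = r + √2*√p
v = -2635/1624 (v = -2 + 1226/3248 = -2 + 1226*(1/3248) = -2 + 613/1624 = -2635/1624 ≈ -1.6225)
v/Y(-62, 2) + j/2414 = -2635/(1624*(2 + √2*√(-62))) + 333/2414 = -2635/(1624*(2 + √2*(I*√62))) + 333*(1/2414) = -2635/(1624*(2 + 2*I*√31)) + 333/2414 = 333/2414 - 2635/(1624*(2 + 2*I*√31))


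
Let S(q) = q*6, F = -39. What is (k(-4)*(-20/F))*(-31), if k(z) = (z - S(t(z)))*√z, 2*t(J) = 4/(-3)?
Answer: 0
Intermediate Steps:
t(J) = -⅔ (t(J) = (4/(-3))/2 = (4*(-⅓))/2 = (½)*(-4/3) = -⅔)
S(q) = 6*q
k(z) = √z*(4 + z) (k(z) = (z - 6*(-2)/3)*√z = (z - 1*(-4))*√z = (z + 4)*√z = (4 + z)*√z = √z*(4 + z))
(k(-4)*(-20/F))*(-31) = ((√(-4)*(4 - 4))*(-20/(-39)))*(-31) = (((2*I)*0)*(-20*(-1/39)))*(-31) = (0*(20/39))*(-31) = 0*(-31) = 0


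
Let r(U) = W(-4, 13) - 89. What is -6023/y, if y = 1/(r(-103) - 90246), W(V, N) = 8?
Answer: 544039521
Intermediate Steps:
r(U) = -81 (r(U) = 8 - 89 = -81)
y = -1/90327 (y = 1/(-81 - 90246) = 1/(-90327) = -1/90327 ≈ -1.1071e-5)
-6023/y = -6023/(-1/90327) = -6023*(-90327) = 544039521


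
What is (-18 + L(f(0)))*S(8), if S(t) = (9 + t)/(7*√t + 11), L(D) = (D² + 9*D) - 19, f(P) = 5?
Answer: -6171/271 + 7854*√2/271 ≈ 18.215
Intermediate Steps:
L(D) = -19 + D² + 9*D
S(t) = (9 + t)/(11 + 7*√t)
(-18 + L(f(0)))*S(8) = (-18 + (-19 + 5² + 9*5))*((9 + 8)/(11 + 7*√8)) = (-18 + (-19 + 25 + 45))*(17/(11 + 7*(2*√2))) = (-18 + 51)*(17/(11 + 14*√2)) = 33*(17/(11 + 14*√2)) = 561/(11 + 14*√2)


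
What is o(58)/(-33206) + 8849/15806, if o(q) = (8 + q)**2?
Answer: 112494479/262427018 ≈ 0.42867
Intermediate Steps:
o(58)/(-33206) + 8849/15806 = (8 + 58)**2/(-33206) + 8849/15806 = 66**2*(-1/33206) + 8849*(1/15806) = 4356*(-1/33206) + 8849/15806 = -2178/16603 + 8849/15806 = 112494479/262427018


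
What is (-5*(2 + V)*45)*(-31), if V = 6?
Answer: 55800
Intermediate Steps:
(-5*(2 + V)*45)*(-31) = (-5*(2 + 6)*45)*(-31) = (-5*8*45)*(-31) = -40*45*(-31) = -1800*(-31) = 55800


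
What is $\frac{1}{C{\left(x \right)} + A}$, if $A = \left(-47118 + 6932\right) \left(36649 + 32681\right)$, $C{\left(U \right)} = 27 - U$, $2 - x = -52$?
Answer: $- \frac{1}{2786095407} \approx -3.5893 \cdot 10^{-10}$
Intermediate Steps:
$x = 54$ ($x = 2 - -52 = 2 + 52 = 54$)
$A = -2786095380$ ($A = \left(-40186\right) 69330 = -2786095380$)
$\frac{1}{C{\left(x \right)} + A} = \frac{1}{\left(27 - 54\right) - 2786095380} = \frac{1}{-27 - 2786095380} = \frac{1}{-2786095407} = - \frac{1}{2786095407}$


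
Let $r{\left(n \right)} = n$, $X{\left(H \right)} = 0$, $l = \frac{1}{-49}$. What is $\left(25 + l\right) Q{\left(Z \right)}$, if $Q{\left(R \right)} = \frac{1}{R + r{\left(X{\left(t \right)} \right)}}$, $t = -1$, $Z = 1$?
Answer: $\frac{1224}{49} \approx 24.98$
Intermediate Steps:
$l = - \frac{1}{49} \approx -0.020408$
$Q{\left(R \right)} = \frac{1}{R}$ ($Q{\left(R \right)} = \frac{1}{R + 0} = \frac{1}{R}$)
$\left(25 + l\right) Q{\left(Z \right)} = \frac{25 - \frac{1}{49}}{1} = \frac{1224}{49} \cdot 1 = \frac{1224}{49}$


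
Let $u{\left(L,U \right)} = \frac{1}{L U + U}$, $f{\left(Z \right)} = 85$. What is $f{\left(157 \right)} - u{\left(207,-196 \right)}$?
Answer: $\frac{3465281}{40768} \approx 85.0$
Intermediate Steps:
$u{\left(L,U \right)} = \frac{1}{U + L U}$
$f{\left(157 \right)} - u{\left(207,-196 \right)} = 85 - \frac{1}{\left(-196\right) \left(1 + 207\right)} = 85 - - \frac{1}{196 \cdot 208} = 85 - \left(- \frac{1}{196}\right) \frac{1}{208} = 85 - - \frac{1}{40768} = 85 + \frac{1}{40768} = \frac{3465281}{40768}$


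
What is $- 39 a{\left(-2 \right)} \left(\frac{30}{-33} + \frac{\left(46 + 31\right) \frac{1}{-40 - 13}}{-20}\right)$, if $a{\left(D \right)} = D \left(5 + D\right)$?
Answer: $- \frac{1141101}{5830} \approx -195.73$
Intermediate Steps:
$- 39 a{\left(-2 \right)} \left(\frac{30}{-33} + \frac{\left(46 + 31\right) \frac{1}{-40 - 13}}{-20}\right) = - 39 \left(- 2 \left(5 - 2\right)\right) \left(\frac{30}{-33} + \frac{\left(46 + 31\right) \frac{1}{-40 - 13}}{-20}\right) = - 39 \left(\left(-2\right) 3\right) \left(30 \left(- \frac{1}{33}\right) + \frac{77}{-53} \left(- \frac{1}{20}\right)\right) = \left(-39\right) \left(-6\right) \left(- \frac{10}{11} + 77 \left(- \frac{1}{53}\right) \left(- \frac{1}{20}\right)\right) = 234 \left(- \frac{10}{11} - - \frac{77}{1060}\right) = 234 \left(- \frac{10}{11} + \frac{77}{1060}\right) = 234 \left(- \frac{9753}{11660}\right) = - \frac{1141101}{5830}$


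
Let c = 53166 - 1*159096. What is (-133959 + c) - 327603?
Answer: -567492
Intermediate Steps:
c = -105930 (c = 53166 - 159096 = -105930)
(-133959 + c) - 327603 = (-133959 - 105930) - 327603 = -239889 - 327603 = -567492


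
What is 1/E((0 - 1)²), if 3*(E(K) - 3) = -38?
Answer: -3/29 ≈ -0.10345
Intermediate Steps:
E(K) = -29/3 (E(K) = 3 + (⅓)*(-38) = 3 - 38/3 = -29/3)
1/E((0 - 1)²) = 1/(-29/3) = -3/29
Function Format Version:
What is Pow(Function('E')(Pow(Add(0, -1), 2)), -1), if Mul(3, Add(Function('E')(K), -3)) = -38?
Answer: Rational(-3, 29) ≈ -0.10345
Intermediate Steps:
Function('E')(K) = Rational(-29, 3) (Function('E')(K) = Add(3, Mul(Rational(1, 3), -38)) = Add(3, Rational(-38, 3)) = Rational(-29, 3))
Pow(Function('E')(Pow(Add(0, -1), 2)), -1) = Pow(Rational(-29, 3), -1) = Rational(-3, 29)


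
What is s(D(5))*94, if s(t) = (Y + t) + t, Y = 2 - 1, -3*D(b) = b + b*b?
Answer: -1786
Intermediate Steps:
D(b) = -b/3 - b²/3 (D(b) = -(b + b*b)/3 = -(b + b²)/3 = -b/3 - b²/3)
Y = 1
s(t) = 1 + 2*t (s(t) = (1 + t) + t = 1 + 2*t)
s(D(5))*94 = (1 + 2*(-⅓*5*(1 + 5)))*94 = (1 + 2*(-⅓*5*6))*94 = (1 + 2*(-10))*94 = (1 - 20)*94 = -19*94 = -1786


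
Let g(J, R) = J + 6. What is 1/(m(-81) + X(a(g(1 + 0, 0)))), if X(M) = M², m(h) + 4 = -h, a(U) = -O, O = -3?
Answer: 1/86 ≈ 0.011628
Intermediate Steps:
g(J, R) = 6 + J
a(U) = 3 (a(U) = -1*(-3) = 3)
m(h) = -4 - h
1/(m(-81) + X(a(g(1 + 0, 0)))) = 1/((-4 - 1*(-81)) + 3²) = 1/((-4 + 81) + 9) = 1/(77 + 9) = 1/86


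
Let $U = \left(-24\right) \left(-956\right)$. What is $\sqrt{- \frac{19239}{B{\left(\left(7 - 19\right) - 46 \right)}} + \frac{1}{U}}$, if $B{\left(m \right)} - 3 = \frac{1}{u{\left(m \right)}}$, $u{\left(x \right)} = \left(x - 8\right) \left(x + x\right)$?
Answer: $\frac{i \sqrt{111312718557764190342}}{131750184} \approx 80.079 i$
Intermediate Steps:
$U = 22944$
$u{\left(x \right)} = 2 x \left(-8 + x\right)$ ($u{\left(x \right)} = \left(-8 + x\right) 2 x = 2 x \left(-8 + x\right)$)
$B{\left(m \right)} = 3 + \frac{1}{2 m \left(-8 + m\right)}$
$\sqrt{- \frac{19239}{B{\left(\left(7 - 19\right) - 46 \right)}} + \frac{1}{U}} = \sqrt{- \frac{19239}{\frac{1}{2} \frac{1}{\left(7 - 19\right) - 46} \frac{1}{-8 + \left(\left(7 - 19\right) - 46\right)} \left(1 + 6 \left(\left(7 - 19\right) - 46\right) \left(-8 + \left(\left(7 - 19\right) - 46\right)\right)\right)} + \frac{1}{22944}} = \sqrt{- \frac{19239}{\frac{1}{2} \frac{1}{-12 - 46} \frac{1}{-8 - 58} \left(1 + 6 \left(-12 - 46\right) \left(-8 - 58\right)\right)} + \frac{1}{22944}} = \sqrt{- \frac{19239}{\frac{1}{2} \frac{1}{-58} \frac{1}{-8 - 58} \left(1 + 6 \left(-58\right) \left(-8 - 58\right)\right)} + \frac{1}{22944}} = \sqrt{- \frac{19239}{\frac{1}{2} \left(- \frac{1}{58}\right) \frac{1}{-66} \left(1 + 6 \left(-58\right) \left(-66\right)\right)} + \frac{1}{22944}} = \sqrt{- \frac{19239}{\frac{1}{2} \left(- \frac{1}{58}\right) \left(- \frac{1}{66}\right) \left(1 + 22968\right)} + \frac{1}{22944}} = \sqrt{- \frac{19239}{\frac{1}{2} \left(- \frac{1}{58}\right) \left(- \frac{1}{66}\right) 22969} + \frac{1}{22944}} = \sqrt{- \frac{19239}{\frac{22969}{7656}} + \frac{1}{22944}} = \sqrt{\left(-19239\right) \frac{7656}{22969} + \frac{1}{22944}} = \sqrt{- \frac{147293784}{22969} + \frac{1}{22944}} = \sqrt{- \frac{3379508557127}{527000736}} = \frac{i \sqrt{111312718557764190342}}{131750184}$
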